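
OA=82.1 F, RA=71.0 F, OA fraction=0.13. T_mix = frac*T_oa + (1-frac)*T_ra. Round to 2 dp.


T_mix = 0.13*82.1 + 0.87*71.0 = 72.44 F

72.44 F


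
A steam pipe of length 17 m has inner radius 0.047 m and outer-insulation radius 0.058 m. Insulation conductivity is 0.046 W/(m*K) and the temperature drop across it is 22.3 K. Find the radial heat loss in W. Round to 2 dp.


Q = 2*pi*0.046*17*22.3/ln(0.058/0.047) = 521.03 W

521.03 W


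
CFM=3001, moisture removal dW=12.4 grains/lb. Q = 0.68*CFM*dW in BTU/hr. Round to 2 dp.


Q = 0.68 * 3001 * 12.4 = 25304.43 BTU/hr

25304.43 BTU/hr


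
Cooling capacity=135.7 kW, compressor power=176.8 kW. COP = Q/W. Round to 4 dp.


COP = 135.7 / 176.8 = 0.7675

0.7675


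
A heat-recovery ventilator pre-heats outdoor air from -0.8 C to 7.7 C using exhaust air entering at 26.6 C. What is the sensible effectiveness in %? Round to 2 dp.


eff = (7.7-(-0.8))/(26.6-(-0.8))*100 = 31.02 %

31.02 %


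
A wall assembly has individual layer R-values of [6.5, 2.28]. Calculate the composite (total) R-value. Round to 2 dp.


R_total = 6.5 + 2.28 = 8.78

8.78


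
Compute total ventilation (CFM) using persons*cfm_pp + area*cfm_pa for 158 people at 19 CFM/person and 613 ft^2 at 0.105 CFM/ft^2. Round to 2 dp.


Total = 158*19 + 613*0.105 = 3066.37 CFM

3066.37 CFM


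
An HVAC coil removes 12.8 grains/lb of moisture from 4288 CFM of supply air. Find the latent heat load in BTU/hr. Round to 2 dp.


Q = 0.68 * 4288 * 12.8 = 37322.75 BTU/hr

37322.75 BTU/hr


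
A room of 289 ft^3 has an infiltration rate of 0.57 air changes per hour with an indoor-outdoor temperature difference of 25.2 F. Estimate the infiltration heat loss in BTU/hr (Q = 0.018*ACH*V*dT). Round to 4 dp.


Q = 0.018 * 0.57 * 289 * 25.2 = 74.7215 BTU/hr

74.7215 BTU/hr


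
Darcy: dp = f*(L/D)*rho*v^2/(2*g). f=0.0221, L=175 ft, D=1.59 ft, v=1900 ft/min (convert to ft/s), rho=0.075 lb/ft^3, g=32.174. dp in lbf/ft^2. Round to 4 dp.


v_fps = 1900/60 = 31.6667 ft/s
dp = 0.0221*(175/1.59)*0.075*31.6667^2/(2*32.174) = 2.8429 lbf/ft^2

2.8429 lbf/ft^2


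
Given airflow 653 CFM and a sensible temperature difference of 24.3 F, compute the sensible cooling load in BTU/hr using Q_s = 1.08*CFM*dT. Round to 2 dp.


Q = 1.08 * 653 * 24.3 = 17137.33 BTU/hr

17137.33 BTU/hr


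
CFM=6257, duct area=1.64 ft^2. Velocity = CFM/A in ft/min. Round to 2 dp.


V = 6257 / 1.64 = 3815.24 ft/min

3815.24 ft/min


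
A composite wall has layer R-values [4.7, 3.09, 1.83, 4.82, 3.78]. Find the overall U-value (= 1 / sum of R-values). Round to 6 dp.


R_total = 4.7 + 3.09 + 1.83 + 4.82 + 3.78 = 18.22
U = 1/18.22 = 0.054885

0.054885


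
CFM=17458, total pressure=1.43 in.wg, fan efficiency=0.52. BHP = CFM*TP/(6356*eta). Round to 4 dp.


BHP = 17458 * 1.43 / (6356 * 0.52) = 7.5534 hp

7.5534 hp


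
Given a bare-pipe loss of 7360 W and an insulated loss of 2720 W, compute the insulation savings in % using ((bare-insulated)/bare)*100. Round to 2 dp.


Savings = ((7360-2720)/7360)*100 = 63.04 %

63.04 %


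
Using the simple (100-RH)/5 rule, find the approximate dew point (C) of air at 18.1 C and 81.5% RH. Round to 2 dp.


Td = 18.1 - (100-81.5)/5 = 14.40 C

14.40 C


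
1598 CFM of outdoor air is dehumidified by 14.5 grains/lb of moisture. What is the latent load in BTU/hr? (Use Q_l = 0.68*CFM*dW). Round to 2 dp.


Q = 0.68 * 1598 * 14.5 = 15756.28 BTU/hr

15756.28 BTU/hr


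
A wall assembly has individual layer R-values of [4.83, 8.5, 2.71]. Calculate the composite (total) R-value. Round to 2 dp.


R_total = 4.83 + 8.5 + 2.71 = 16.04

16.04


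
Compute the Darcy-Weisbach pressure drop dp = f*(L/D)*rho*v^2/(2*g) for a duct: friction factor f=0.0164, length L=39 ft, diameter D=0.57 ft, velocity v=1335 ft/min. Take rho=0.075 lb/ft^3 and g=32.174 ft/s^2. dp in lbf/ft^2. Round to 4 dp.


v_fps = 1335/60 = 22.25 ft/s
dp = 0.0164*(39/0.57)*0.075*22.25^2/(2*32.174) = 0.6475 lbf/ft^2

0.6475 lbf/ft^2


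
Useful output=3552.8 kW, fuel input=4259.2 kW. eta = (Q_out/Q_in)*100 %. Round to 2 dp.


eta = (3552.8/4259.2)*100 = 83.41 %

83.41 %


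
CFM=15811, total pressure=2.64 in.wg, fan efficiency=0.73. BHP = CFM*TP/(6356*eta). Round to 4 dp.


BHP = 15811 * 2.64 / (6356 * 0.73) = 8.9961 hp

8.9961 hp


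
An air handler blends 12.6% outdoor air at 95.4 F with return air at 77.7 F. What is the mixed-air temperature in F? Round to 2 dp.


T_mix = 77.7 + (12.6/100)*(95.4-77.7) = 79.93 F

79.93 F


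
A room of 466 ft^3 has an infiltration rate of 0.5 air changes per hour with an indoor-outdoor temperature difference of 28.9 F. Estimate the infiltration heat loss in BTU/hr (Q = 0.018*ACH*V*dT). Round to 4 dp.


Q = 0.018 * 0.5 * 466 * 28.9 = 121.2066 BTU/hr

121.2066 BTU/hr


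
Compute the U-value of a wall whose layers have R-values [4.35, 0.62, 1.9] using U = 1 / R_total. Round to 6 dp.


R_total = 4.35 + 0.62 + 1.9 = 6.87
U = 1/6.87 = 0.145560

0.145560


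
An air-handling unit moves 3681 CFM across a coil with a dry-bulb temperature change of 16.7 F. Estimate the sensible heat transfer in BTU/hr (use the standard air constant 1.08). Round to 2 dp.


Q = 1.08 * 3681 * 16.7 = 66390.52 BTU/hr

66390.52 BTU/hr


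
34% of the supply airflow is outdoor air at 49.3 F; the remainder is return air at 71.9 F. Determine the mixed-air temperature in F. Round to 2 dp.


T_mix = 0.34*49.3 + 0.66*71.9 = 64.22 F

64.22 F


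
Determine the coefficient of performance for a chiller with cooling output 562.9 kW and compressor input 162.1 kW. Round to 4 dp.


COP = 562.9 / 162.1 = 3.4725

3.4725


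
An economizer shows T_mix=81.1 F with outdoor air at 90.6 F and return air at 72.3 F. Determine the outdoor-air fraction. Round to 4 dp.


frac = (81.1 - 72.3) / (90.6 - 72.3) = 0.4809

0.4809


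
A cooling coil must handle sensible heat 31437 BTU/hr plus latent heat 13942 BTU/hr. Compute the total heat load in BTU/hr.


Qt = 31437 + 13942 = 45379 BTU/hr

45379 BTU/hr


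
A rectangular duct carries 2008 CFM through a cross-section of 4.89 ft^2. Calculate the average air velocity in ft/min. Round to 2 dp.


V = 2008 / 4.89 = 410.63 ft/min

410.63 ft/min


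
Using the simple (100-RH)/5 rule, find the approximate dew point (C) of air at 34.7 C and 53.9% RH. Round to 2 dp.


Td = 34.7 - (100-53.9)/5 = 25.48 C

25.48 C


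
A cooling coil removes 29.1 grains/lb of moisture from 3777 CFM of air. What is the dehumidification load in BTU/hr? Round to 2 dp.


Q = 0.68 * 3777 * 29.1 = 74739.28 BTU/hr

74739.28 BTU/hr


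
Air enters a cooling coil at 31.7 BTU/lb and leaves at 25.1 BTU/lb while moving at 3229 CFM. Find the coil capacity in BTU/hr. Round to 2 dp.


Q = 4.5 * 3229 * (31.7 - 25.1) = 95901.30 BTU/hr

95901.30 BTU/hr


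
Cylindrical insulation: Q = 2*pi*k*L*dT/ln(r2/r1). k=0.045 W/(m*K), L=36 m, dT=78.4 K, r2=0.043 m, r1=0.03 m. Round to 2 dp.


Q = 2*pi*0.045*36*78.4/ln(0.043/0.03) = 2216.69 W

2216.69 W


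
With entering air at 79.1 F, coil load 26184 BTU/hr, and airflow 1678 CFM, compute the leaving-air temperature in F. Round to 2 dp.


dT = 26184/(1.08*1678) = 14.4484
T_leave = 79.1 - 14.4484 = 64.65 F

64.65 F


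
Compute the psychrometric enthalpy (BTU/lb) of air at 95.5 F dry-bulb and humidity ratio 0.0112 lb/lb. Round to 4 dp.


h = 0.24*95.5 + 0.0112*(1061+0.444*95.5) = 35.2781 BTU/lb

35.2781 BTU/lb


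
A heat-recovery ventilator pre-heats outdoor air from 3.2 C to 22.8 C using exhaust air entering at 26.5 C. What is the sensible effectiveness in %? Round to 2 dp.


eff = (22.8-3.2)/(26.5-3.2)*100 = 84.12 %

84.12 %


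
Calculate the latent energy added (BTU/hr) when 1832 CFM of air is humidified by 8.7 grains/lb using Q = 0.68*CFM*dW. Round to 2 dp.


Q = 0.68 * 1832 * 8.7 = 10838.11 BTU/hr

10838.11 BTU/hr


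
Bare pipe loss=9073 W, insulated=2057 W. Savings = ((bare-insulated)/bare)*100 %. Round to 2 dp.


Savings = ((9073-2057)/9073)*100 = 77.33 %

77.33 %


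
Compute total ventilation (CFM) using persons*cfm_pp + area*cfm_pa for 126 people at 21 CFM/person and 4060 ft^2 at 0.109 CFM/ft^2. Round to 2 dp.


Total = 126*21 + 4060*0.109 = 3088.54 CFM

3088.54 CFM


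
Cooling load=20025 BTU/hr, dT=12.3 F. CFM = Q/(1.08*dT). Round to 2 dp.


CFM = 20025 / (1.08 * 12.3) = 1507.45

1507.45 CFM


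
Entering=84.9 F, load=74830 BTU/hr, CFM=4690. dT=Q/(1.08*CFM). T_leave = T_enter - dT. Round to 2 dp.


dT = 74830/(1.08*4690) = 14.7734
T_leave = 84.9 - 14.7734 = 70.13 F

70.13 F


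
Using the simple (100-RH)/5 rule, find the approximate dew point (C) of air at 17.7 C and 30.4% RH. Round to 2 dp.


Td = 17.7 - (100-30.4)/5 = 3.78 C

3.78 C


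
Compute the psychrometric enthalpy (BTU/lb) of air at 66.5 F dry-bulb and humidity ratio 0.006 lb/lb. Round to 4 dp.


h = 0.24*66.5 + 0.006*(1061+0.444*66.5) = 22.5032 BTU/lb

22.5032 BTU/lb


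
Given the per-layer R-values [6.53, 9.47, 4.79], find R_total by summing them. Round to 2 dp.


R_total = 6.53 + 9.47 + 4.79 = 20.79

20.79


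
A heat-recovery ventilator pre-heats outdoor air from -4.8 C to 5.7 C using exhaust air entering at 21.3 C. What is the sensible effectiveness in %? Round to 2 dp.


eff = (5.7-(-4.8))/(21.3-(-4.8))*100 = 40.23 %

40.23 %


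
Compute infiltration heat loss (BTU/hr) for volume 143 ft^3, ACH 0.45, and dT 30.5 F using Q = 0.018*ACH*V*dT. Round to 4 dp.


Q = 0.018 * 0.45 * 143 * 30.5 = 35.3282 BTU/hr

35.3282 BTU/hr


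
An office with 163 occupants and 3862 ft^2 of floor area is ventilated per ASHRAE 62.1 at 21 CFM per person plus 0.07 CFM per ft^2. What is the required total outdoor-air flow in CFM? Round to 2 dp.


Total = 163*21 + 3862*0.07 = 3693.34 CFM

3693.34 CFM


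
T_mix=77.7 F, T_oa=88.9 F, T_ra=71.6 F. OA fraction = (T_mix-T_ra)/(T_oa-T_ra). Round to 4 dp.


frac = (77.7 - 71.6) / (88.9 - 71.6) = 0.3526

0.3526


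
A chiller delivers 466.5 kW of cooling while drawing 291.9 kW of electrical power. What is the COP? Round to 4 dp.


COP = 466.5 / 291.9 = 1.5982

1.5982


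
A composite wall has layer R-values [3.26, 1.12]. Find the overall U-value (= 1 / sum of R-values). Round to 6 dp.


R_total = 3.26 + 1.12 = 4.38
U = 1/4.38 = 0.228311

0.228311


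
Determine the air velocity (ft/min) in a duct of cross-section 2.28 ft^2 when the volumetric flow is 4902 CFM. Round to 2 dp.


V = 4902 / 2.28 = 2150.00 ft/min

2150.00 ft/min


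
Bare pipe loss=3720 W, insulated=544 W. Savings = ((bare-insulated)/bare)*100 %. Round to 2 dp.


Savings = ((3720-544)/3720)*100 = 85.38 %

85.38 %


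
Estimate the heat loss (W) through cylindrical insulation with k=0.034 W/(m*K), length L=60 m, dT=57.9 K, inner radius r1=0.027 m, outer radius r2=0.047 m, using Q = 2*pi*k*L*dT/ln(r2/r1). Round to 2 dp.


Q = 2*pi*0.034*60*57.9/ln(0.047/0.027) = 1338.86 W

1338.86 W


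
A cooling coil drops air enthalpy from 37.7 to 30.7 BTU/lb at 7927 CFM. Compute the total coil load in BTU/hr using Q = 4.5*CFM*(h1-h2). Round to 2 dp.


Q = 4.5 * 7927 * (37.7 - 30.7) = 249700.50 BTU/hr

249700.50 BTU/hr


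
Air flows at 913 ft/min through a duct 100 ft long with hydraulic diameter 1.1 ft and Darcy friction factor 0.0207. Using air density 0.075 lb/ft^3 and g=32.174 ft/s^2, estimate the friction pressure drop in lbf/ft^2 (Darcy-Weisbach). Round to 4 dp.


v_fps = 913/60 = 15.2167 ft/s
dp = 0.0207*(100/1.1)*0.075*15.2167^2/(2*32.174) = 0.5079 lbf/ft^2

0.5079 lbf/ft^2


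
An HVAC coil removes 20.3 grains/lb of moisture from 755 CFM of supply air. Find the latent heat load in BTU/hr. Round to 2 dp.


Q = 0.68 * 755 * 20.3 = 10422.02 BTU/hr

10422.02 BTU/hr


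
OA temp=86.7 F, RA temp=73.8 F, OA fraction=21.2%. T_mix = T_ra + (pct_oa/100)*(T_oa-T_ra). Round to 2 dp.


T_mix = 73.8 + (21.2/100)*(86.7-73.8) = 76.53 F

76.53 F


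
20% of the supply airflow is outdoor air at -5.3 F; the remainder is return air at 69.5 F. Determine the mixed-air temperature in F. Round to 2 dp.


T_mix = 0.2*(-5.3) + 0.8*69.5 = 54.54 F

54.54 F


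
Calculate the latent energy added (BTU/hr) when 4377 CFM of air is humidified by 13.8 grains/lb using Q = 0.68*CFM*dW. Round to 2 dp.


Q = 0.68 * 4377 * 13.8 = 41073.77 BTU/hr

41073.77 BTU/hr


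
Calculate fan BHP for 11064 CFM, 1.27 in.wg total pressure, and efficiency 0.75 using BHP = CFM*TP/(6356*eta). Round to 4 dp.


BHP = 11064 * 1.27 / (6356 * 0.75) = 2.9476 hp

2.9476 hp


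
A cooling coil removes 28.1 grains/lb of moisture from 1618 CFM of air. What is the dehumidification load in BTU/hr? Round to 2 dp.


Q = 0.68 * 1618 * 28.1 = 30916.74 BTU/hr

30916.74 BTU/hr


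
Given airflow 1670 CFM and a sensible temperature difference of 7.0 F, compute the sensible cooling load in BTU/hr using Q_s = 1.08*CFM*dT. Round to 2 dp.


Q = 1.08 * 1670 * 7.0 = 12625.20 BTU/hr

12625.20 BTU/hr


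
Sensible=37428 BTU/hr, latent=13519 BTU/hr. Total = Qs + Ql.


Qt = 37428 + 13519 = 50947 BTU/hr

50947 BTU/hr


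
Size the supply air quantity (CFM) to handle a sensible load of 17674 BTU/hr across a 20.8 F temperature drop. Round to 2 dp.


CFM = 17674 / (1.08 * 20.8) = 786.77

786.77 CFM


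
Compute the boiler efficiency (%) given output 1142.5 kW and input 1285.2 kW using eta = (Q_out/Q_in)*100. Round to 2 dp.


eta = (1142.5/1285.2)*100 = 88.90 %

88.90 %


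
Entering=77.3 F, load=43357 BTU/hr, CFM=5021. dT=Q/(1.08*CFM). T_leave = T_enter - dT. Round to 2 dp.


dT = 43357/(1.08*5021) = 7.9955
T_leave = 77.3 - 7.9955 = 69.30 F

69.30 F


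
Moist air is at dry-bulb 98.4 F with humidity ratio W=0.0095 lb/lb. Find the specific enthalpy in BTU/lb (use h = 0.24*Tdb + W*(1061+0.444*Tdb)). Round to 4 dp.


h = 0.24*98.4 + 0.0095*(1061+0.444*98.4) = 34.1106 BTU/lb

34.1106 BTU/lb


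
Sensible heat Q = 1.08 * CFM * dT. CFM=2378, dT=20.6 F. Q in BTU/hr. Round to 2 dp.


Q = 1.08 * 2378 * 20.6 = 52905.74 BTU/hr

52905.74 BTU/hr


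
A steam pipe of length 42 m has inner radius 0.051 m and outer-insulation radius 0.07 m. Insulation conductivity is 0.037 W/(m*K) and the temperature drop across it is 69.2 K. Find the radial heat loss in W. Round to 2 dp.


Q = 2*pi*0.037*42*69.2/ln(0.07/0.051) = 2133.69 W

2133.69 W


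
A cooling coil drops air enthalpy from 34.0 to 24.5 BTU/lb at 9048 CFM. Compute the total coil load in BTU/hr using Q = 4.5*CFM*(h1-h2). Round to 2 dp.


Q = 4.5 * 9048 * (34.0 - 24.5) = 386802.00 BTU/hr

386802.00 BTU/hr


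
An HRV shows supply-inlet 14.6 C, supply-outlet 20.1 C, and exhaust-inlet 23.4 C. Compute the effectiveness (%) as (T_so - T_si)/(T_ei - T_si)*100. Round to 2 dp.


eff = (20.1-14.6)/(23.4-14.6)*100 = 62.50 %

62.50 %


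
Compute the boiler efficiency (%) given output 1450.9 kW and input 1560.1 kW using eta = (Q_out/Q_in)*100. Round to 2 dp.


eta = (1450.9/1560.1)*100 = 93.00 %

93.00 %


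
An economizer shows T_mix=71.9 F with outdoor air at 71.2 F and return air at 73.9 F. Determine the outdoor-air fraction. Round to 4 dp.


frac = (71.9 - 73.9) / (71.2 - 73.9) = 0.7407

0.7407


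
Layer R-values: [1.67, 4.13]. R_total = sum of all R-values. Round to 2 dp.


R_total = 1.67 + 4.13 = 5.80

5.80


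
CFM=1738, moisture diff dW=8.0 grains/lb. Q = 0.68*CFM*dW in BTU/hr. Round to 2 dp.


Q = 0.68 * 1738 * 8.0 = 9454.72 BTU/hr

9454.72 BTU/hr


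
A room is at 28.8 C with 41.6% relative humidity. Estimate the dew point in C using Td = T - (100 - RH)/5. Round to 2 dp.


Td = 28.8 - (100-41.6)/5 = 17.12 C

17.12 C


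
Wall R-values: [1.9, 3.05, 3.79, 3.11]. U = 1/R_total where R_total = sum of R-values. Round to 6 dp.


R_total = 1.9 + 3.05 + 3.79 + 3.11 = 11.85
U = 1/11.85 = 0.084388

0.084388


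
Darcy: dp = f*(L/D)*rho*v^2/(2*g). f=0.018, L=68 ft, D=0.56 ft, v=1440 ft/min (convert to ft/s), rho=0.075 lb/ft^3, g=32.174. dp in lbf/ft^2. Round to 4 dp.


v_fps = 1440/60 = 24.0 ft/s
dp = 0.018*(68/0.56)*0.075*24.0^2/(2*32.174) = 1.4674 lbf/ft^2

1.4674 lbf/ft^2


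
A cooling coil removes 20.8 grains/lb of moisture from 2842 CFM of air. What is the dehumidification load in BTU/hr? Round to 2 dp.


Q = 0.68 * 2842 * 20.8 = 40197.25 BTU/hr

40197.25 BTU/hr


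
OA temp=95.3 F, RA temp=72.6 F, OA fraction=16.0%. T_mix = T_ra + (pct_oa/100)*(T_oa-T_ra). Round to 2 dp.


T_mix = 72.6 + (16.0/100)*(95.3-72.6) = 76.23 F

76.23 F


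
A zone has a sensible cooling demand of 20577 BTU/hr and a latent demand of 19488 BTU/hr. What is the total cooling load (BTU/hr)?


Qt = 20577 + 19488 = 40065 BTU/hr

40065 BTU/hr


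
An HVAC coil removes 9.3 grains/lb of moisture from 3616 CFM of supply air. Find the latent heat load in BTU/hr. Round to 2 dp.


Q = 0.68 * 3616 * 9.3 = 22867.58 BTU/hr

22867.58 BTU/hr


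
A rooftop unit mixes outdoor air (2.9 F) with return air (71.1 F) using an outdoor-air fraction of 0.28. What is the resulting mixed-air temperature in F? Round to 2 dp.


T_mix = 0.28*2.9 + 0.72*71.1 = 52.00 F

52.00 F


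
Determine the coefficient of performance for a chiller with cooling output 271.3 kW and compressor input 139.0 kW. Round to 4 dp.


COP = 271.3 / 139.0 = 1.9518

1.9518


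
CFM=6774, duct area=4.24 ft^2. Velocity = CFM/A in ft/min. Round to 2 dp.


V = 6774 / 4.24 = 1597.64 ft/min

1597.64 ft/min


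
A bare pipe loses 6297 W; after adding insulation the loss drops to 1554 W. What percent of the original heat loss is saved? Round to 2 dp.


Savings = ((6297-1554)/6297)*100 = 75.32 %

75.32 %


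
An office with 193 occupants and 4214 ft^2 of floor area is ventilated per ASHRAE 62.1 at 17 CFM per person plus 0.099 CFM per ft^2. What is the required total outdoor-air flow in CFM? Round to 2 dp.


Total = 193*17 + 4214*0.099 = 3698.19 CFM

3698.19 CFM


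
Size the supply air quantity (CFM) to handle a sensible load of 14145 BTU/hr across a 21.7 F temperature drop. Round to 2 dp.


CFM = 14145 / (1.08 * 21.7) = 603.56

603.56 CFM


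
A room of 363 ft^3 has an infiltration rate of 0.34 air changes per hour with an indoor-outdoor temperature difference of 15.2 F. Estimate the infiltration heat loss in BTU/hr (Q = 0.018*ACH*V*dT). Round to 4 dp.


Q = 0.018 * 0.34 * 363 * 15.2 = 33.7677 BTU/hr

33.7677 BTU/hr


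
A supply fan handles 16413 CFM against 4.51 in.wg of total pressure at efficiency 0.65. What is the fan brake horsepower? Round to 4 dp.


BHP = 16413 * 4.51 / (6356 * 0.65) = 17.9171 hp

17.9171 hp


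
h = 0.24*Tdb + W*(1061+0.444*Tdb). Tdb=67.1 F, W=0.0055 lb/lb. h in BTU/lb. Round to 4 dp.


h = 0.24*67.1 + 0.0055*(1061+0.444*67.1) = 22.1034 BTU/lb

22.1034 BTU/lb


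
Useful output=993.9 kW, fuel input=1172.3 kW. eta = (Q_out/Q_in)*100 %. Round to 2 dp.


eta = (993.9/1172.3)*100 = 84.78 %

84.78 %


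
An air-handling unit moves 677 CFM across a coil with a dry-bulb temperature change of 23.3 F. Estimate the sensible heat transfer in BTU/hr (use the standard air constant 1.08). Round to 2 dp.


Q = 1.08 * 677 * 23.3 = 17036.03 BTU/hr

17036.03 BTU/hr


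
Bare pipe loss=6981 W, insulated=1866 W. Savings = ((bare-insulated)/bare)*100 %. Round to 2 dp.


Savings = ((6981-1866)/6981)*100 = 73.27 %

73.27 %


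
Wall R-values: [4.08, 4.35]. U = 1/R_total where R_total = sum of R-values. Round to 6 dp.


R_total = 4.08 + 4.35 = 8.43
U = 1/8.43 = 0.118624

0.118624


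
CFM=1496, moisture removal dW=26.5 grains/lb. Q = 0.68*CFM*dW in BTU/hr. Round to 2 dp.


Q = 0.68 * 1496 * 26.5 = 26957.92 BTU/hr

26957.92 BTU/hr


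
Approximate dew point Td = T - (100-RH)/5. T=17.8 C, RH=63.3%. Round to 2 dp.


Td = 17.8 - (100-63.3)/5 = 10.46 C

10.46 C


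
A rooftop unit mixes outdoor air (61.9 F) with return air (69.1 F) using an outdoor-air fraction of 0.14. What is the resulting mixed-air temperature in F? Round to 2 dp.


T_mix = 0.14*61.9 + 0.86*69.1 = 68.09 F

68.09 F


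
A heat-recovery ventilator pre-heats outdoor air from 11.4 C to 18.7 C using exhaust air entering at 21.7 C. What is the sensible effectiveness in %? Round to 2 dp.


eff = (18.7-11.4)/(21.7-11.4)*100 = 70.87 %

70.87 %


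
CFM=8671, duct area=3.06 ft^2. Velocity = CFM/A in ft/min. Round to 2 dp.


V = 8671 / 3.06 = 2833.66 ft/min

2833.66 ft/min


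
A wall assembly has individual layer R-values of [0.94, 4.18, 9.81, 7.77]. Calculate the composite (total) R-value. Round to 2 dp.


R_total = 0.94 + 4.18 + 9.81 + 7.77 = 22.70

22.70


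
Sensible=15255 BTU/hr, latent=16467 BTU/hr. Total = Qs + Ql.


Qt = 15255 + 16467 = 31722 BTU/hr

31722 BTU/hr


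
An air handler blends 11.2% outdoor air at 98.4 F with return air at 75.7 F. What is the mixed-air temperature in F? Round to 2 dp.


T_mix = 75.7 + (11.2/100)*(98.4-75.7) = 78.24 F

78.24 F


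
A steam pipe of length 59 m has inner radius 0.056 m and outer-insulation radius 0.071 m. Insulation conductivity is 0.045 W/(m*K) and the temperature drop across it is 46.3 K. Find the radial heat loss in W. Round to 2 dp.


Q = 2*pi*0.045*59*46.3/ln(0.071/0.056) = 3254.44 W

3254.44 W


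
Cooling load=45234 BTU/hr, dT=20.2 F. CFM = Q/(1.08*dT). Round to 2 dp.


CFM = 45234 / (1.08 * 20.2) = 2073.43

2073.43 CFM


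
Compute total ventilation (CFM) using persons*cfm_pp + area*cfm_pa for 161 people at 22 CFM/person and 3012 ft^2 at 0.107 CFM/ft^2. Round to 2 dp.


Total = 161*22 + 3012*0.107 = 3864.28 CFM

3864.28 CFM


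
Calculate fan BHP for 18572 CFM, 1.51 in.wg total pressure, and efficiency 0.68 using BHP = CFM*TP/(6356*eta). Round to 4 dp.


BHP = 18572 * 1.51 / (6356 * 0.68) = 6.4885 hp

6.4885 hp


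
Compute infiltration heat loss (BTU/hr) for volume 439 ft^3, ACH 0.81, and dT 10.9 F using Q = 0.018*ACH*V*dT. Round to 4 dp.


Q = 0.018 * 0.81 * 439 * 10.9 = 69.7668 BTU/hr

69.7668 BTU/hr


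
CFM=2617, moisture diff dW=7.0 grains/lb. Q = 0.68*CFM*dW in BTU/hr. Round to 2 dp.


Q = 0.68 * 2617 * 7.0 = 12456.92 BTU/hr

12456.92 BTU/hr


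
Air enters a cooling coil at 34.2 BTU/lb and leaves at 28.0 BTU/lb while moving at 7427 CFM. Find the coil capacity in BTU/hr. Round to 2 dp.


Q = 4.5 * 7427 * (34.2 - 28.0) = 207213.30 BTU/hr

207213.30 BTU/hr


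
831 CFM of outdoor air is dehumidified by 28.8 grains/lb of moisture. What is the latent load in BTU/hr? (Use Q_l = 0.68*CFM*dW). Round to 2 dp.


Q = 0.68 * 831 * 28.8 = 16274.30 BTU/hr

16274.30 BTU/hr


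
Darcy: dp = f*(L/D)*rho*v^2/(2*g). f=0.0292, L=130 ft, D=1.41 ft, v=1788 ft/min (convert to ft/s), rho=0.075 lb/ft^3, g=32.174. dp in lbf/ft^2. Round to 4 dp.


v_fps = 1788/60 = 29.8 ft/s
dp = 0.0292*(130/1.41)*0.075*29.8^2/(2*32.174) = 2.7865 lbf/ft^2

2.7865 lbf/ft^2


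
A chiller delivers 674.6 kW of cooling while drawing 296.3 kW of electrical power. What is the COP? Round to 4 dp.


COP = 674.6 / 296.3 = 2.2767

2.2767


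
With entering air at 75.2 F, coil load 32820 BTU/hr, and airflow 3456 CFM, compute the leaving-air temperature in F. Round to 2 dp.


dT = 32820/(1.08*3456) = 8.7931
T_leave = 75.2 - 8.7931 = 66.41 F

66.41 F


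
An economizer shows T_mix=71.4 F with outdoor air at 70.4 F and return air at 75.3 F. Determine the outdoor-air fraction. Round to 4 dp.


frac = (71.4 - 75.3) / (70.4 - 75.3) = 0.7959

0.7959


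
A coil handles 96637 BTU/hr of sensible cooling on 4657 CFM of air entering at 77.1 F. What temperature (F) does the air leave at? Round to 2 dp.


dT = 96637/(1.08*4657) = 19.2138
T_leave = 77.1 - 19.2138 = 57.89 F

57.89 F


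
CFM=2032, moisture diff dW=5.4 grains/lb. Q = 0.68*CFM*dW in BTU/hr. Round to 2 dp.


Q = 0.68 * 2032 * 5.4 = 7461.50 BTU/hr

7461.50 BTU/hr


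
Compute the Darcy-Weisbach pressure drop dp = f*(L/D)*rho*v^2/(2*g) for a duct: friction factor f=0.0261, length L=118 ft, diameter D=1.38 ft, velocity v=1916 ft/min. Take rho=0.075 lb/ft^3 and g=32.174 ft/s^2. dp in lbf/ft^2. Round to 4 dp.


v_fps = 1916/60 = 31.9333 ft/s
dp = 0.0261*(118/1.38)*0.075*31.9333^2/(2*32.174) = 2.6525 lbf/ft^2

2.6525 lbf/ft^2


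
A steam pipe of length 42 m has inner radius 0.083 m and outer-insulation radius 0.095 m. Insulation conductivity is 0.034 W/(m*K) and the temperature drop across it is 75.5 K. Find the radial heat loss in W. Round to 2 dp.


Q = 2*pi*0.034*42*75.5/ln(0.095/0.083) = 5016.54 W

5016.54 W


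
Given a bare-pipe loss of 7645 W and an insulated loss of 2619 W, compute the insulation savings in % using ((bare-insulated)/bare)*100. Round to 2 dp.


Savings = ((7645-2619)/7645)*100 = 65.74 %

65.74 %


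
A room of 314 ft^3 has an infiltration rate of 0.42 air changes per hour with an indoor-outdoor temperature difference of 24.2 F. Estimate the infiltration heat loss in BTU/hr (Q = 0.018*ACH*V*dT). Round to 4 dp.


Q = 0.018 * 0.42 * 314 * 24.2 = 57.4469 BTU/hr

57.4469 BTU/hr


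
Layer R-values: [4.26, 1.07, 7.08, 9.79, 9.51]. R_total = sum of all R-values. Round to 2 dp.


R_total = 4.26 + 1.07 + 7.08 + 9.79 + 9.51 = 31.71

31.71


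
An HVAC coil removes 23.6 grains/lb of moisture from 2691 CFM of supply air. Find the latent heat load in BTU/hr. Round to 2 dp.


Q = 0.68 * 2691 * 23.6 = 43185.17 BTU/hr

43185.17 BTU/hr


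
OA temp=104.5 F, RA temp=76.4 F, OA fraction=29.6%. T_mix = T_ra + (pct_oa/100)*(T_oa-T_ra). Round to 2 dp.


T_mix = 76.4 + (29.6/100)*(104.5-76.4) = 84.72 F

84.72 F


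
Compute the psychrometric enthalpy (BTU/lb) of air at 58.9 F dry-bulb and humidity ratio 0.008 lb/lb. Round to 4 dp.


h = 0.24*58.9 + 0.008*(1061+0.444*58.9) = 22.8332 BTU/lb

22.8332 BTU/lb


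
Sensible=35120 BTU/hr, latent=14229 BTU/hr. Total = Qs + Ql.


Qt = 35120 + 14229 = 49349 BTU/hr

49349 BTU/hr


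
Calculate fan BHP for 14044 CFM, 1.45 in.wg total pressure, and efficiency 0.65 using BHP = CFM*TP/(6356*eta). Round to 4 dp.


BHP = 14044 * 1.45 / (6356 * 0.65) = 4.9290 hp

4.9290 hp


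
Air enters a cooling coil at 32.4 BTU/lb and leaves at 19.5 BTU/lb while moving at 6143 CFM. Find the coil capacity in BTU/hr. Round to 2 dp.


Q = 4.5 * 6143 * (32.4 - 19.5) = 356601.15 BTU/hr

356601.15 BTU/hr


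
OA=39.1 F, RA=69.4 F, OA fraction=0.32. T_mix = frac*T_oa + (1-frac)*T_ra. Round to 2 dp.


T_mix = 0.32*39.1 + 0.68*69.4 = 59.70 F

59.70 F


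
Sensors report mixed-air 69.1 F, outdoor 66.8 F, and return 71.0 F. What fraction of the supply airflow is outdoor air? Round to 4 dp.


frac = (69.1 - 71.0) / (66.8 - 71.0) = 0.4524

0.4524


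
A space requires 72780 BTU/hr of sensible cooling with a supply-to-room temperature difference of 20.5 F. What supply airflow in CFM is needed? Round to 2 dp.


CFM = 72780 / (1.08 * 20.5) = 3287.26

3287.26 CFM


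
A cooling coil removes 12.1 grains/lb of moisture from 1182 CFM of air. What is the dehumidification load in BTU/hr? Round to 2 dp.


Q = 0.68 * 1182 * 12.1 = 9725.50 BTU/hr

9725.50 BTU/hr


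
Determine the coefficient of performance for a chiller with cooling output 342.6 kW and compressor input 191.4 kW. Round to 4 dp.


COP = 342.6 / 191.4 = 1.7900

1.7900


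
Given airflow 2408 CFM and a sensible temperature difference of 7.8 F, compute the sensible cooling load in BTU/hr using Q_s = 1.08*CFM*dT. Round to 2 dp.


Q = 1.08 * 2408 * 7.8 = 20284.99 BTU/hr

20284.99 BTU/hr


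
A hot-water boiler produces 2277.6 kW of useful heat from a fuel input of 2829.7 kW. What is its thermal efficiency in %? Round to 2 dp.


eta = (2277.6/2829.7)*100 = 80.49 %

80.49 %


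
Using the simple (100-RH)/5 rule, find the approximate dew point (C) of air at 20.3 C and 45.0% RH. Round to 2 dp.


Td = 20.3 - (100-45.0)/5 = 9.30 C

9.30 C


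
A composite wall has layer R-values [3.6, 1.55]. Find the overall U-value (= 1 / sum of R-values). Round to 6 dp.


R_total = 3.6 + 1.55 = 5.15
U = 1/5.15 = 0.194175

0.194175


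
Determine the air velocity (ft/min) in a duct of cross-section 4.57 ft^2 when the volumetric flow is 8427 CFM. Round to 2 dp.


V = 8427 / 4.57 = 1843.98 ft/min

1843.98 ft/min


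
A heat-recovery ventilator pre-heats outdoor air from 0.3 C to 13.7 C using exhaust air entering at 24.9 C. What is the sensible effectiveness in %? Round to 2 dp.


eff = (13.7-0.3)/(24.9-0.3)*100 = 54.47 %

54.47 %


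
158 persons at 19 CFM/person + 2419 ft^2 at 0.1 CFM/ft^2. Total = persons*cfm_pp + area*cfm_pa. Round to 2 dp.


Total = 158*19 + 2419*0.1 = 3243.90 CFM

3243.90 CFM


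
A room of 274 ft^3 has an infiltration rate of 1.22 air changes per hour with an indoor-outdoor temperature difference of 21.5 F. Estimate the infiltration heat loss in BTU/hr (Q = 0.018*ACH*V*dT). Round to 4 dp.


Q = 0.018 * 1.22 * 274 * 21.5 = 129.3664 BTU/hr

129.3664 BTU/hr


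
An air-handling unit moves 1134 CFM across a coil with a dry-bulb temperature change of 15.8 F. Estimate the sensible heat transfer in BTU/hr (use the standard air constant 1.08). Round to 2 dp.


Q = 1.08 * 1134 * 15.8 = 19350.58 BTU/hr

19350.58 BTU/hr


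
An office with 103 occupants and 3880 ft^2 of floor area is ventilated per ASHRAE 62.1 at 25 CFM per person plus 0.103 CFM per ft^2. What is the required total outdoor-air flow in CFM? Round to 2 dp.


Total = 103*25 + 3880*0.103 = 2974.64 CFM

2974.64 CFM


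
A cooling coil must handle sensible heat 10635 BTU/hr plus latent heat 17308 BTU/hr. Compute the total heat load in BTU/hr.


Qt = 10635 + 17308 = 27943 BTU/hr

27943 BTU/hr


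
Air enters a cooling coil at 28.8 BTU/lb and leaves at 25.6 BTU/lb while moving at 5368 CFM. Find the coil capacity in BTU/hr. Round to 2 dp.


Q = 4.5 * 5368 * (28.8 - 25.6) = 77299.20 BTU/hr

77299.20 BTU/hr


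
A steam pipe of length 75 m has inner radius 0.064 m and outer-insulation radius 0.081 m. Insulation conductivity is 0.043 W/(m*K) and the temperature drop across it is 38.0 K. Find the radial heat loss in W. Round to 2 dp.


Q = 2*pi*0.043*75*38.0/ln(0.081/0.064) = 3268.74 W

3268.74 W


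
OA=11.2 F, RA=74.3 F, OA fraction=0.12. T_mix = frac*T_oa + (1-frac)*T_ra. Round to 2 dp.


T_mix = 0.12*11.2 + 0.88*74.3 = 66.73 F

66.73 F


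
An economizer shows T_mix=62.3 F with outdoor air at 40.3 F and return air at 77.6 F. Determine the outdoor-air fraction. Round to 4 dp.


frac = (62.3 - 77.6) / (40.3 - 77.6) = 0.4102

0.4102


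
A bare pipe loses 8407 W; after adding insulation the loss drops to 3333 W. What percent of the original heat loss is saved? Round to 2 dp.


Savings = ((8407-3333)/8407)*100 = 60.35 %

60.35 %


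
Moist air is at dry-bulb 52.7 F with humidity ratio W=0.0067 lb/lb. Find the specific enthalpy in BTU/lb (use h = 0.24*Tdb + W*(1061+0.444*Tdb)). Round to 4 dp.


h = 0.24*52.7 + 0.0067*(1061+0.444*52.7) = 19.9135 BTU/lb

19.9135 BTU/lb


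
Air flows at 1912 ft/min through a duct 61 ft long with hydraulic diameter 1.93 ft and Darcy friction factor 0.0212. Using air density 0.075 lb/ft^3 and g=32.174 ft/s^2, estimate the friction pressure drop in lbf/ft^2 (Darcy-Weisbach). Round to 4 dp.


v_fps = 1912/60 = 31.8667 ft/s
dp = 0.0212*(61/1.93)*0.075*31.8667^2/(2*32.174) = 0.7931 lbf/ft^2

0.7931 lbf/ft^2


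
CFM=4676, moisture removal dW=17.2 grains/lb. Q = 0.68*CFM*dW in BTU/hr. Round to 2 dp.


Q = 0.68 * 4676 * 17.2 = 54690.50 BTU/hr

54690.50 BTU/hr


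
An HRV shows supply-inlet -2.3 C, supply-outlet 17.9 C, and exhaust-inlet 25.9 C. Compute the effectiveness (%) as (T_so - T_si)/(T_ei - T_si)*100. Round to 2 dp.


eff = (17.9-(-2.3))/(25.9-(-2.3))*100 = 71.63 %

71.63 %


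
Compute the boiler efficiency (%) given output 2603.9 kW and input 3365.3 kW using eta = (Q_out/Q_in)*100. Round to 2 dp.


eta = (2603.9/3365.3)*100 = 77.37 %

77.37 %


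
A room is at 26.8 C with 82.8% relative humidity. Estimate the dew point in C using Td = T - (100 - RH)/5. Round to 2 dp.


Td = 26.8 - (100-82.8)/5 = 23.36 C

23.36 C


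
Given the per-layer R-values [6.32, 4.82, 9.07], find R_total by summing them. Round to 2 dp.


R_total = 6.32 + 4.82 + 9.07 = 20.21

20.21


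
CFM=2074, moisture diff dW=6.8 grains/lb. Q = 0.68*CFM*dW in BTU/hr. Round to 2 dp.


Q = 0.68 * 2074 * 6.8 = 9590.18 BTU/hr

9590.18 BTU/hr


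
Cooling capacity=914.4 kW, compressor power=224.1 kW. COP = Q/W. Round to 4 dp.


COP = 914.4 / 224.1 = 4.0803

4.0803


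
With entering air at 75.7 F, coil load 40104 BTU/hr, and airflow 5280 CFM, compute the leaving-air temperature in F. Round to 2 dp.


dT = 40104/(1.08*5280) = 7.0328
T_leave = 75.7 - 7.0328 = 68.67 F

68.67 F


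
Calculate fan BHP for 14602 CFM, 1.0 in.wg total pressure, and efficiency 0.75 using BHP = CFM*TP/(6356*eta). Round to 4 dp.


BHP = 14602 * 1.0 / (6356 * 0.75) = 3.0631 hp

3.0631 hp


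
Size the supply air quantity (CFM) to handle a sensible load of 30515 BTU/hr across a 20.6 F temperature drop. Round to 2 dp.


CFM = 30515 / (1.08 * 20.6) = 1371.58

1371.58 CFM


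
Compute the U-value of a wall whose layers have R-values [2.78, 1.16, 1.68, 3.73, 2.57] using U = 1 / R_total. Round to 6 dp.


R_total = 2.78 + 1.16 + 1.68 + 3.73 + 2.57 = 11.92
U = 1/11.92 = 0.083893

0.083893


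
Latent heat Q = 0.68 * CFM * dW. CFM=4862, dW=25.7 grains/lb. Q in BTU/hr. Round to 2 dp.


Q = 0.68 * 4862 * 25.7 = 84968.31 BTU/hr

84968.31 BTU/hr


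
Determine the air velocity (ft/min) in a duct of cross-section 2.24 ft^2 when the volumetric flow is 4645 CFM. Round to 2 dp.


V = 4645 / 2.24 = 2073.66 ft/min

2073.66 ft/min


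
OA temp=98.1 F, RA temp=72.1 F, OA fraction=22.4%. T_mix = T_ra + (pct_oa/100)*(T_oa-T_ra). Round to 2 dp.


T_mix = 72.1 + (22.4/100)*(98.1-72.1) = 77.92 F

77.92 F


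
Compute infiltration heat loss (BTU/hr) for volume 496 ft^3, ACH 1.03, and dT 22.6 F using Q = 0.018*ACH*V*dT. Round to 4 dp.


Q = 0.018 * 1.03 * 496 * 22.6 = 207.8260 BTU/hr

207.8260 BTU/hr


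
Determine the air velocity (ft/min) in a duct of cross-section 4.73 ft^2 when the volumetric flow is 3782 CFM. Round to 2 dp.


V = 3782 / 4.73 = 799.58 ft/min

799.58 ft/min


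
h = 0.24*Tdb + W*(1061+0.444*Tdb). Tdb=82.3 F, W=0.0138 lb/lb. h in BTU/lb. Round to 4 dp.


h = 0.24*82.3 + 0.0138*(1061+0.444*82.3) = 34.8981 BTU/lb

34.8981 BTU/lb


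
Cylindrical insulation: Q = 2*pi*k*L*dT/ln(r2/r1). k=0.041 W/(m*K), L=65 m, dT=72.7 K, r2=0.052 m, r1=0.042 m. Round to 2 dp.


Q = 2*pi*0.041*65*72.7/ln(0.052/0.042) = 5699.84 W

5699.84 W


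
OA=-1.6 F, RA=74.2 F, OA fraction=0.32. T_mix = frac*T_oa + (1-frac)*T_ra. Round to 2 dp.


T_mix = 0.32*(-1.6) + 0.68*74.2 = 49.94 F

49.94 F


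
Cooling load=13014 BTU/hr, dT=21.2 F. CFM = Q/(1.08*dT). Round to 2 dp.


CFM = 13014 / (1.08 * 21.2) = 568.40

568.40 CFM


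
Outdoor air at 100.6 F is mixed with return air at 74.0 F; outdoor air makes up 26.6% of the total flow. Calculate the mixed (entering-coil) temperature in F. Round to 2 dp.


T_mix = 74.0 + (26.6/100)*(100.6-74.0) = 81.08 F

81.08 F


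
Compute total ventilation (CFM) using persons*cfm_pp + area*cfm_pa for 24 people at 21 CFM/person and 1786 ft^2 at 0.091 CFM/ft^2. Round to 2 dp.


Total = 24*21 + 1786*0.091 = 666.53 CFM

666.53 CFM


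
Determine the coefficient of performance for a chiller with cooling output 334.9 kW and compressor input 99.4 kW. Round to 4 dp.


COP = 334.9 / 99.4 = 3.3692

3.3692


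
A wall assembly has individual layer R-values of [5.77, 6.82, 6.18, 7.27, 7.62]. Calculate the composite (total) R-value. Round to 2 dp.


R_total = 5.77 + 6.82 + 6.18 + 7.27 + 7.62 = 33.66

33.66


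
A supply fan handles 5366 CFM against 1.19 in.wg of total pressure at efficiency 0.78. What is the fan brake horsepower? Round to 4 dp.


BHP = 5366 * 1.19 / (6356 * 0.78) = 1.2880 hp

1.2880 hp


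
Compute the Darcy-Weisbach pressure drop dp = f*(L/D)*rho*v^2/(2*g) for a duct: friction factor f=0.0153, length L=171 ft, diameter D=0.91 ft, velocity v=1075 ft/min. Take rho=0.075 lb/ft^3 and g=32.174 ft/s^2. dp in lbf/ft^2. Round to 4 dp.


v_fps = 1075/60 = 17.9167 ft/s
dp = 0.0153*(171/0.91)*0.075*17.9167^2/(2*32.174) = 1.0757 lbf/ft^2

1.0757 lbf/ft^2


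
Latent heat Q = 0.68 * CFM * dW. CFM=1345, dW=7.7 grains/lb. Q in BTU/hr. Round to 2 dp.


Q = 0.68 * 1345 * 7.7 = 7042.42 BTU/hr

7042.42 BTU/hr


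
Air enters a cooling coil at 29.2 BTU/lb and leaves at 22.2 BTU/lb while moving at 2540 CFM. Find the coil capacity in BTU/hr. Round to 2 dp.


Q = 4.5 * 2540 * (29.2 - 22.2) = 80010.00 BTU/hr

80010.00 BTU/hr


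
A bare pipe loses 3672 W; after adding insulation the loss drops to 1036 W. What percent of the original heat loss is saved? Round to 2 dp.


Savings = ((3672-1036)/3672)*100 = 71.79 %

71.79 %


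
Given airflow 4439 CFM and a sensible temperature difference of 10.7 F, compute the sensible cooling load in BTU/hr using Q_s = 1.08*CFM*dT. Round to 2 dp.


Q = 1.08 * 4439 * 10.7 = 51297.08 BTU/hr

51297.08 BTU/hr


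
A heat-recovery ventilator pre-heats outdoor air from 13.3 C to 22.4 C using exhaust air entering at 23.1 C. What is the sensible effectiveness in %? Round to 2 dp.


eff = (22.4-13.3)/(23.1-13.3)*100 = 92.86 %

92.86 %


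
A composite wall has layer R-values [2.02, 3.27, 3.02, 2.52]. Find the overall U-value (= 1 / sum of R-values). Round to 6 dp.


R_total = 2.02 + 3.27 + 3.02 + 2.52 = 10.83
U = 1/10.83 = 0.092336

0.092336


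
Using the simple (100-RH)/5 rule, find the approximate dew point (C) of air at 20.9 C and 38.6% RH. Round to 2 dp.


Td = 20.9 - (100-38.6)/5 = 8.62 C

8.62 C


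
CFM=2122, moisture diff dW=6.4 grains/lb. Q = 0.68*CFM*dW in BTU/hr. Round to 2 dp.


Q = 0.68 * 2122 * 6.4 = 9234.94 BTU/hr

9234.94 BTU/hr


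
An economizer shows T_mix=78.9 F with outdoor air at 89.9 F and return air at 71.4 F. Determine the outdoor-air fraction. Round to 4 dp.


frac = (78.9 - 71.4) / (89.9 - 71.4) = 0.4054

0.4054


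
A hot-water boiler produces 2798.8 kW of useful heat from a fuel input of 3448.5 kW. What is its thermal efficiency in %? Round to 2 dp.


eta = (2798.8/3448.5)*100 = 81.16 %

81.16 %


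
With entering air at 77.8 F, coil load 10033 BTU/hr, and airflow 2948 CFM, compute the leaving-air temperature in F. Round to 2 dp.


dT = 10033/(1.08*2948) = 3.1512
T_leave = 77.8 - 3.1512 = 74.65 F

74.65 F


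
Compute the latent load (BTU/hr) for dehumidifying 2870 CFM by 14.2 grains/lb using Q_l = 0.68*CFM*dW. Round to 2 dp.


Q = 0.68 * 2870 * 14.2 = 27712.72 BTU/hr

27712.72 BTU/hr


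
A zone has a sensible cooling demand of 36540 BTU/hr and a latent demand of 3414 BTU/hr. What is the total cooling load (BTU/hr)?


Qt = 36540 + 3414 = 39954 BTU/hr

39954 BTU/hr


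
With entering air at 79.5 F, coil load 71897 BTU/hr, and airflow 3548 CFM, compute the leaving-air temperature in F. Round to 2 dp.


dT = 71897/(1.08*3548) = 18.7630
T_leave = 79.5 - 18.7630 = 60.74 F

60.74 F


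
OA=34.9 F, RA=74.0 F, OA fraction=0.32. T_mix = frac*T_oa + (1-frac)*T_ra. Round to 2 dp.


T_mix = 0.32*34.9 + 0.68*74.0 = 61.49 F

61.49 F


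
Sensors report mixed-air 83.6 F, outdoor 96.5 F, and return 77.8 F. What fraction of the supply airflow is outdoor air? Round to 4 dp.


frac = (83.6 - 77.8) / (96.5 - 77.8) = 0.3102

0.3102


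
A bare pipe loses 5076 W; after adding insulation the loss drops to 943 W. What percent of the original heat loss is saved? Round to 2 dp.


Savings = ((5076-943)/5076)*100 = 81.42 %

81.42 %
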